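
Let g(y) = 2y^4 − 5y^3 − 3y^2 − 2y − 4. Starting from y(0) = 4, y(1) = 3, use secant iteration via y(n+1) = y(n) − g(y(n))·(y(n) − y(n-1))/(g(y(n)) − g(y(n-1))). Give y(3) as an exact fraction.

36857824/11689423

g(4) = 132, g(3) = −10. y(2) = 3 − (−10)·(3 − 4)/((−10) − 132) = 218/71.
g(3) = −10, g(218/71) = −137222580/25411681. y(3) = (218/71) − (−137222580/25411681)·((218/71) − 3)/((−137222580/25411681) − (−10)) = 36857824/11689423.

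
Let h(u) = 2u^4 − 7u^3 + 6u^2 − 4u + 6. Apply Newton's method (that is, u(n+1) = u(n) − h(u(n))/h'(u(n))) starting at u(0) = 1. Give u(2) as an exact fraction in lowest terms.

2707/1810

h'(u) = 8u^3 − 21u^2 + 12u − 4.
h(1) = 3, h'(1) = −5, so u(1) = 1 − 3/(−5) = 8/5.
h(8/5) = −378/625, h'(8/5) = −724/125, so u(2) = (8/5) − (−378/625)/(−724/125) = 2707/1810.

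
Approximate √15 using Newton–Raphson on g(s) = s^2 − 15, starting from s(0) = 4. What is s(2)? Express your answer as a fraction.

g'(s) = 2s.
g(4) = 1, g'(4) = 8, so s(1) = 4 − 1/8 = 31/8.
g(31/8) = 1/64, g'(31/8) = 31/4, so s(2) = (31/8) − (1/64)/(31/4) = 1921/496.

1921/496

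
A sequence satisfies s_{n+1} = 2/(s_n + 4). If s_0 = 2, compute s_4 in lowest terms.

s_1 = 2/(2 + 4) = 1/3.
s_2 = 2/(1/3 + 4) = 6/13.
s_3 = 2/(6/13 + 4) = 13/29.
s_4 = 2/(13/29 + 4) = 58/129.

58/129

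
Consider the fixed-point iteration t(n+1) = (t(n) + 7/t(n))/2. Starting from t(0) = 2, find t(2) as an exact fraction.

233/88

t(1) = (2 + 7/2)/2 = 11/4.
t(2) = (11/4 + 7/(11/4))/2 = 233/88.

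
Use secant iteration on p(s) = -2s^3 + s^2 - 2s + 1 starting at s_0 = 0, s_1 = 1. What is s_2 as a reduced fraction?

p(0) = 1, p(1) = -2. s_2 = 1 - (-2)·(1 - 0)/((-2) - 1) = 1/3.

1/3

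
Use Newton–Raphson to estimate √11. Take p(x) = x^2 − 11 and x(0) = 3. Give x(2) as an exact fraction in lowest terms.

199/60

p'(x) = 2x.
p(3) = −2, p'(3) = 6, so x(1) = 3 − (−2)/6 = 10/3.
p(10/3) = 1/9, p'(10/3) = 20/3, so x(2) = (10/3) − (1/9)/(20/3) = 199/60.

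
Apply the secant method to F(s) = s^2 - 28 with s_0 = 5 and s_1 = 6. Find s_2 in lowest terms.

F(5) = -3, F(6) = 8. s_2 = 6 - 8·(6 - 5)/(8 - (-3)) = 58/11.

58/11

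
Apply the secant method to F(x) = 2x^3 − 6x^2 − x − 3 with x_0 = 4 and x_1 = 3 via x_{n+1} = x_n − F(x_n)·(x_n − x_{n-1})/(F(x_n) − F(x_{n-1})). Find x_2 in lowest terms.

99/31

F(4) = 25, F(3) = −6. x_2 = 3 − (−6)·(3 − 4)/((−6) − 25) = 99/31.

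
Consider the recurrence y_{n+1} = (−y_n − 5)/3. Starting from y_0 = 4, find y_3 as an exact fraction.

−13/9

y_1 = (−4 − 5)/3 = −3.
y_2 = (−(−3) − 5)/3 = −2/3.
y_3 = (−(−2/3) − 5)/3 = −13/9.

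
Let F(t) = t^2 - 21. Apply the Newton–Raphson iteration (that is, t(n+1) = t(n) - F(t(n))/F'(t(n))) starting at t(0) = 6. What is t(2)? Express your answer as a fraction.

F'(t) = 2t.
F(6) = 15, F'(6) = 12, so t(1) = 6 - 15/12 = 19/4.
F(19/4) = 25/16, F'(19/4) = 19/2, so t(2) = (19/4) - (25/16)/(19/2) = 697/152.

697/152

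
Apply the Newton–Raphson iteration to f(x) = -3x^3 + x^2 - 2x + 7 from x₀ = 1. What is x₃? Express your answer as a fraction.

7721084/6104499

f'(x) = -9x^2 + 2x - 2.
f(1) = 3, f'(1) = -9, so x₁ = 1 - 3/(-9) = 4/3.
f(4/3) = -1, f'(4/3) = -46/3, so x₂ = (4/3) - (-1)/(-46/3) = 175/138.
f(175/138) = -4473/97336, f'(175/138) = -88471/6348, so x₃ = (175/138) - (-4473/97336)/(-88471/6348) = 7721084/6104499.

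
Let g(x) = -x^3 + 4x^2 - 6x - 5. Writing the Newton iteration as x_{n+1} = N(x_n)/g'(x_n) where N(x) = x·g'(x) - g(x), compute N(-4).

197

g'(x) = -3x^2 + 8x - 6.
N(x) = x·g'(x) - g(x) = x·(-3x^2 + 8x - 6) - (-x^3 + 4x^2 - 6x - 5) = -2x^3 + 4x^2 + 5.
N(-4) = 197.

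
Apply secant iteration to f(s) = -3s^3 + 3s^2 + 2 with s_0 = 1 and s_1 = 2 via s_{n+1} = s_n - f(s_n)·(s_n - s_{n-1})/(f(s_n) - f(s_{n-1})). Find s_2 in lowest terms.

7/6

f(1) = 2, f(2) = -10. s_2 = 2 - (-10)·(2 - 1)/((-10) - 2) = 7/6.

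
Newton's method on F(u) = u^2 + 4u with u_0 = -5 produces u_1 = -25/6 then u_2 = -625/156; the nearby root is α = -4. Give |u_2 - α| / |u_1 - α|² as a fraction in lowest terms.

3/13

u_1 - α = -25/6 - (-4) = -25/6 + 4 = -1/6, so |u_1 - α| = 1/6.
u_2 - α = -625/156 - (-4) = -625/156 + 4 = -1/156, so |u_2 - α| = 1/156.
|u_1 - α|² = 1/36.
Ratio = (1/156) / (1/36) = 3/13.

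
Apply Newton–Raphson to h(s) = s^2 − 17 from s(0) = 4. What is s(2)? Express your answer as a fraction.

2177/528

h'(s) = 2s.
h(4) = −1, h'(4) = 8, so s(1) = 4 − (−1)/8 = 33/8.
h(33/8) = 1/64, h'(33/8) = 33/4, so s(2) = (33/8) − (1/64)/(33/4) = 2177/528.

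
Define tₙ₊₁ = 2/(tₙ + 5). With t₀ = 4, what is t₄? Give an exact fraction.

t₁ = 2/(4 + 5) = 2/9.
t₂ = 2/(2/9 + 5) = 18/47.
t₃ = 2/(18/47 + 5) = 94/253.
t₄ = 2/(94/253 + 5) = 506/1359.

506/1359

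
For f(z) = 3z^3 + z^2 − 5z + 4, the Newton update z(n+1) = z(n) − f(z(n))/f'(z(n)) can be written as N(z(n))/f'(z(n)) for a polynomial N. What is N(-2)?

f'(z) = 9z^2 + 2z − 5.
N(z) = z·f'(z) − f(z) = z·(9z^2 + 2z − 5) − (3z^3 + z^2 − 5z + 4) = 6z^3 + z^2 − 4.
N(-2) = −48.

−48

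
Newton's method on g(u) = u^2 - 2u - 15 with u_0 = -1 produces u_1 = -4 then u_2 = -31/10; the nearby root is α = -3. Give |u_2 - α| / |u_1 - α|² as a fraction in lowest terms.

1/10

u_1 - α = -4 - (-3) = -4 + 3 = -1, so |u_1 - α| = 1.
u_2 - α = -31/10 - (-3) = -31/10 + 3 = -1/10, so |u_2 - α| = 1/10.
|u_1 - α|² = 1.
Ratio = (1/10) / 1 = 1/10.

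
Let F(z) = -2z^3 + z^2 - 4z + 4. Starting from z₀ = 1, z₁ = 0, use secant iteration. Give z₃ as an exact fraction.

F(1) = -1, F(0) = 4. z₂ = 0 - 4·(0 - 1)/(4 - (-1)) = 4/5.
F(0) = 4, F(4/5) = 52/125. z₃ = (4/5) - (52/125)·((4/5) - 0)/((52/125) - 4) = 25/28.

25/28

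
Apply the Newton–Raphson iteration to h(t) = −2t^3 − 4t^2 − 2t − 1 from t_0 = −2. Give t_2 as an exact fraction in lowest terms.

−2273/1435

h'(t) = −6t^2 − 8t − 2.
h(−2) = 3, h'(−2) = −10, so t_1 = (−2) − 3/(−10) = −17/10.
h(−17/10) = 333/500, h'(−17/10) = −287/50, so t_2 = (−17/10) − (333/500)/(−287/50) = −2273/1435.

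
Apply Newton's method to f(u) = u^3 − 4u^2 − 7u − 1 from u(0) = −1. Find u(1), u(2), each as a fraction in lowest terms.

u(1) = −5/4, u(2) = −293/246

f'(u) = 3u^2 − 8u − 7.
f(−1) = 1, f'(−1) = 4, so u(1) = (−1) − 1/4 = −5/4.
f(−5/4) = −29/64, f'(−5/4) = 123/16, so u(2) = (−5/4) − (−29/64)/(123/16) = −293/246.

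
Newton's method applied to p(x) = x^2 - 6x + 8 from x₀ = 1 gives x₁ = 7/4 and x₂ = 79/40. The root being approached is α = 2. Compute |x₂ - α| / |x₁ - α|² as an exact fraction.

x₁ - α = 7/4 - 2 = -1/4, so |x₁ - α| = 1/4.
x₂ - α = 79/40 - 2 = -1/40, so |x₂ - α| = 1/40.
|x₁ - α|² = 1/16.
Ratio = (1/40) / (1/16) = 2/5.

2/5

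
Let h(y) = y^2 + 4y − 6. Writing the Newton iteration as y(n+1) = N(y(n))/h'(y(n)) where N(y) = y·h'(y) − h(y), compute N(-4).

22

h'(y) = 2y + 4.
N(y) = y·h'(y) − h(y) = y·(2y + 4) − (y^2 + 4y − 6) = y^2 + 6.
N(-4) = 22.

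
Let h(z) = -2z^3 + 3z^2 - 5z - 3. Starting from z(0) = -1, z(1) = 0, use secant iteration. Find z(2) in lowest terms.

h(-1) = 7, h(0) = -3. z(2) = 0 - (-3)·(0 - (-1))/((-3) - 7) = -3/10.

-3/10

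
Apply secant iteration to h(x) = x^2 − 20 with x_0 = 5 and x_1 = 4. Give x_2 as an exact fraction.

h(5) = 5, h(4) = −4. x_2 = 4 − (−4)·(4 − 5)/((−4) − 5) = 40/9.

40/9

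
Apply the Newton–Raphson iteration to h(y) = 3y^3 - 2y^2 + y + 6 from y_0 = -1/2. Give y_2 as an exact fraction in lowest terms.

-13179/12187

h'(y) = 9y^2 - 4y + 1.
h(-1/2) = 37/8, h'(-1/2) = 21/4, so y_1 = (-1/2) - (37/8)/(21/4) = -29/21.
h(-29/21) = -21904/3087, h'(-29/21) = 3482/147, so y_2 = (-29/21) - (-21904/3087)/(3482/147) = -13179/12187.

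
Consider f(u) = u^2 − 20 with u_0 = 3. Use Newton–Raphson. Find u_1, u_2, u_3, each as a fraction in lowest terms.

u_1 = 29/6, u_2 = 1561/348, u_3 = 4858801/1086456

f'(u) = 2u.
f(3) = −11, f'(3) = 6, so u_1 = 3 − (−11)/6 = 29/6.
f(29/6) = 121/36, f'(29/6) = 29/3, so u_2 = (29/6) − (121/36)/(29/3) = 1561/348.
f(1561/348) = 14641/121104, f'(1561/348) = 1561/174, so u_3 = (1561/348) − (14641/121104)/(1561/174) = 4858801/1086456.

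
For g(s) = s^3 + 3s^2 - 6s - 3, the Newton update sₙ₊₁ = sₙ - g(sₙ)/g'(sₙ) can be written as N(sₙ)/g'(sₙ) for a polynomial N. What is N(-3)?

g'(s) = 3s^2 + 6s - 6.
N(s) = s·g'(s) - g(s) = s·(3s^2 + 6s - 6) - (s^3 + 3s^2 - 6s - 3) = 2s^3 + 3s^2 + 3.
N(-3) = -24.

-24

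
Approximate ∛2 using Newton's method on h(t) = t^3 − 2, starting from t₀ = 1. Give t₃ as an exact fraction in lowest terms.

1126819/894348

h'(t) = 3t^2.
h(1) = −1, h'(1) = 3, so t₁ = 1 − (−1)/3 = 4/3.
h(4/3) = 10/27, h'(4/3) = 16/3, so t₂ = (4/3) − (10/27)/(16/3) = 91/72.
h(91/72) = 7075/373248, h'(91/72) = 8281/1728, so t₃ = (91/72) − (7075/373248)/(8281/1728) = 1126819/894348.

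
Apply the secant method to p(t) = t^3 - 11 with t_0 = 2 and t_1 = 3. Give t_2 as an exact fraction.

41/19

p(2) = -3, p(3) = 16. t_2 = 3 - 16·(3 - 2)/(16 - (-3)) = 41/19.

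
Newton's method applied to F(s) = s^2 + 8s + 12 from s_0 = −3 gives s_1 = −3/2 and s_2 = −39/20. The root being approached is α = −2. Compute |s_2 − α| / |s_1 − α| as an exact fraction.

1/10

s_1 − α = −3/2 − (−2) = −3/2 + 2 = 1/2, so |s_1 − α| = 1/2.
s_2 − α = −39/20 − (−2) = −39/20 + 2 = 1/20, so |s_2 − α| = 1/20.
Ratio = (1/20) / (1/2) = 1/10.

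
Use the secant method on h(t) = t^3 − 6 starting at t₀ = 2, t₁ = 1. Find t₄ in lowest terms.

h(2) = 2, h(1) = −5. t₂ = 1 − (−5)·(1 − 2)/((−5) − 2) = 12/7.
h(1) = −5, h(12/7) = −330/343. t₃ = (12/7) − (−330/343)·((12/7) − 1)/((−330/343) − (−5)) = 522/277.
h(12/7) = −330/343, h(522/277) = 14713050/21253933. t₄ = (522/277) − (14713050/21253933)·((522/277) − (12/7))/((14713050/21253933) − (−330/343)) = 11044753/6091098.

11044753/6091098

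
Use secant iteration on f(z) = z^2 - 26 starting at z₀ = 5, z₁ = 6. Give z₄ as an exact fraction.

34862/6837

f(5) = -1, f(6) = 10. z₂ = 6 - 10·(6 - 5)/(10 - (-1)) = 56/11.
f(6) = 10, f(56/11) = -10/121. z₃ = (56/11) - (-10/121)·((56/11) - 6)/((-10/121) - 10) = 311/61.
f(56/11) = -10/121, f(311/61) = -25/3721. z₄ = (311/61) - (-25/3721)·((311/61) - (56/11))/((-25/3721) - (-10/121)) = 34862/6837.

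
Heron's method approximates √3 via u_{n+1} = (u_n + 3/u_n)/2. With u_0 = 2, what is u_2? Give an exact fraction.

u_1 = (2 + 3/2)/2 = 7/4.
u_2 = (7/4 + 3/(7/4))/2 = 97/56.

97/56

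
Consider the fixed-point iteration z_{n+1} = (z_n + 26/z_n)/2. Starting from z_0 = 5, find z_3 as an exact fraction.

z_1 = (5 + 26/5)/2 = 51/10.
z_2 = (51/10 + 26/(51/10))/2 = 5201/1020.
z_3 = (5201/1020 + 26/(5201/1020))/2 = 54100801/10610040.

54100801/10610040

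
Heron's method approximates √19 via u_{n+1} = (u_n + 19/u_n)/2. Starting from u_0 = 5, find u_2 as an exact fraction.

959/220

u_1 = (5 + 19/5)/2 = 22/5.
u_2 = (22/5 + 19/(22/5))/2 = 959/220.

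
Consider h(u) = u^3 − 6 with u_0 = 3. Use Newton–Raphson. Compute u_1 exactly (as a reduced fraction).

20/9

h'(u) = 3u^2.
h(3) = 21, h'(3) = 27, so u_1 = 3 − 21/27 = 20/9.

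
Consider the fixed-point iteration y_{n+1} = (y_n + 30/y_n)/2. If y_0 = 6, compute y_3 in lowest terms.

116161/21208

y_1 = (6 + 30/6)/2 = 11/2.
y_2 = (11/2 + 30/(11/2))/2 = 241/44.
y_3 = (241/44 + 30/(241/44))/2 = 116161/21208.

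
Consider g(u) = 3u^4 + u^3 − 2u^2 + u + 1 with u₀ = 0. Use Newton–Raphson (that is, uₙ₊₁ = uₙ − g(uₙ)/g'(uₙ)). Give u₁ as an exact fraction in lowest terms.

g'(u) = 12u^3 + 3u^2 − 4u + 1.
g(0) = 1, g'(0) = 1, so u₁ = 0 − 1/1 = −1.

−1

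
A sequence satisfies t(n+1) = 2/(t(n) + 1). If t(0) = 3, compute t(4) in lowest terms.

14/13

t(1) = 2/(3 + 1) = 1/2.
t(2) = 2/(1/2 + 1) = 4/3.
t(3) = 2/(4/3 + 1) = 6/7.
t(4) = 2/(6/7 + 1) = 14/13.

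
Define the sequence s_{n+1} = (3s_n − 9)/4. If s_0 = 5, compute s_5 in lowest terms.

−2907/512

s_1 = (3·5 − 9)/4 = 3/2.
s_2 = (3·(3/2) − 9)/4 = −9/8.
s_3 = (3·(−9/8) − 9)/4 = −99/32.
s_4 = (3·(−99/32) − 9)/4 = −585/128.
s_5 = (3·(−585/128) − 9)/4 = −2907/512.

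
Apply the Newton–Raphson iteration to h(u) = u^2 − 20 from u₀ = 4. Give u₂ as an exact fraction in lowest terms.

h'(u) = 2u.
h(4) = −4, h'(4) = 8, so u₁ = 4 − (−4)/8 = 9/2.
h(9/2) = 1/4, h'(9/2) = 9, so u₂ = (9/2) − (1/4)/9 = 161/36.

161/36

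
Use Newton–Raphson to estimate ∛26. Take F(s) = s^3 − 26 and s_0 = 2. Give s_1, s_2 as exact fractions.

F'(s) = 3s^2.
F(2) = −18, F'(2) = 12, so s_1 = 2 − (−18)/12 = 7/2.
F(7/2) = 135/8, F'(7/2) = 147/4, so s_2 = (7/2) − (135/8)/(147/4) = 149/49.

s_1 = 7/2, s_2 = 149/49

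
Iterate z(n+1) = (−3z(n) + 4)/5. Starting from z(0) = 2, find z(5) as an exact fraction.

z(1) = (−3·2 + 4)/5 = −2/5.
z(2) = (−3·(−2/5) + 4)/5 = 26/25.
z(3) = (−3·(26/25) + 4)/5 = 22/125.
z(4) = (−3·(22/125) + 4)/5 = 434/625.
z(5) = (−3·(434/625) + 4)/5 = 1198/3125.

1198/3125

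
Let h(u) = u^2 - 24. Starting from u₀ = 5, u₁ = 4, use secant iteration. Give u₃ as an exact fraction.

h(5) = 1, h(4) = -8. u₂ = 4 - (-8)·(4 - 5)/((-8) - 1) = 44/9.
h(4) = -8, h(44/9) = -8/81. u₃ = (44/9) - (-8/81)·((44/9) - 4)/((-8/81) - (-8)) = 49/10.

49/10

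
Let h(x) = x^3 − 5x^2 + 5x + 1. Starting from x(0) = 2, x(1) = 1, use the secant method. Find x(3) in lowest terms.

h(2) = −1, h(1) = 2. x(2) = 1 − 2·(1 − 2)/(2 − (−1)) = 5/3.
h(1) = 2, h(5/3) = 2/27. x(3) = (5/3) − (2/27)·((5/3) − 1)/((2/27) − 2) = 22/13.

22/13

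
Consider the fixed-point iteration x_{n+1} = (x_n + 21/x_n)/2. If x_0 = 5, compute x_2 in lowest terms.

x_1 = (5 + 21/5)/2 = 23/5.
x_2 = (23/5 + 21/(23/5))/2 = 527/115.

527/115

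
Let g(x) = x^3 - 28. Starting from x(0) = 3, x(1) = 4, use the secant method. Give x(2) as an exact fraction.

112/37

g(3) = -1, g(4) = 36. x(2) = 4 - 36·(4 - 3)/(36 - (-1)) = 112/37.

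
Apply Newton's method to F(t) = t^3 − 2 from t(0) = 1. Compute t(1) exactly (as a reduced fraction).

F'(t) = 3t^2.
F(1) = −1, F'(1) = 3, so t(1) = 1 − (−1)/3 = 4/3.

4/3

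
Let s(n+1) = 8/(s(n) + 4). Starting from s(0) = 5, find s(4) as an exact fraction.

s(1) = 8/(5 + 4) = 8/9.
s(2) = 8/(8/9 + 4) = 18/11.
s(3) = 8/(18/11 + 4) = 44/31.
s(4) = 8/(44/31 + 4) = 31/21.

31/21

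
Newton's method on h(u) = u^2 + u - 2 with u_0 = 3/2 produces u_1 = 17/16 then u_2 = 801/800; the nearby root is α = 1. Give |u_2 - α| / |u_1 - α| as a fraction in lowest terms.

u_1 - α = 17/16 - 1 = 1/16, so |u_1 - α| = 1/16.
u_2 - α = 801/800 - 1 = 1/800, so |u_2 - α| = 1/800.
Ratio = (1/800) / (1/16) = 1/50.

1/50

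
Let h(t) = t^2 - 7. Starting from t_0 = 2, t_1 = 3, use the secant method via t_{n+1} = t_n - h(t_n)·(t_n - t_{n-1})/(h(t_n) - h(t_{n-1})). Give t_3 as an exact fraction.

h(2) = -3, h(3) = 2. t_2 = 3 - 2·(3 - 2)/(2 - (-3)) = 13/5.
h(3) = 2, h(13/5) = -6/25. t_3 = (13/5) - (-6/25)·((13/5) - 3)/((-6/25) - 2) = 37/14.

37/14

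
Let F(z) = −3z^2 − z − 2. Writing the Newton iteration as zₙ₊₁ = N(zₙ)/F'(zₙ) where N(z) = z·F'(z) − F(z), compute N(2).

F'(z) = −6z − 1.
N(z) = z·F'(z) − F(z) = z·(−6z − 1) − (−3z^2 − z − 2) = −3z^2 + 2.
N(2) = −10.

−10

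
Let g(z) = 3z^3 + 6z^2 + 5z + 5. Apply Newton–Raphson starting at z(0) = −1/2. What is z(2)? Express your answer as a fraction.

g'(z) = 9z^2 + 12z + 5.
g(−1/2) = 29/8, g'(−1/2) = 5/4, so z(1) = (−1/2) − (29/8)/(5/4) = −17/5.
g(−17/5) = −7569/125, g'(−17/5) = 1706/25, so z(2) = (−17/5) − (−7569/125)/(1706/25) = −21433/8530.

−21433/8530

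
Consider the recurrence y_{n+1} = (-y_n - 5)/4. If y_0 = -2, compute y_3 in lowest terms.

y_1 = (-(-2) - 5)/4 = -3/4.
y_2 = (-(-3/4) - 5)/4 = -17/16.
y_3 = (-(-17/16) - 5)/4 = -63/64.

-63/64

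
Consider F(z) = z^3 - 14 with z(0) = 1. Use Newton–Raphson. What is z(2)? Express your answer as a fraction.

4285/1152

F'(z) = 3z^2.
F(1) = -13, F'(1) = 3, so z(1) = 1 - (-13)/3 = 16/3.
F(16/3) = 3718/27, F'(16/3) = 256/3, so z(2) = (16/3) - (3718/27)/(256/3) = 4285/1152.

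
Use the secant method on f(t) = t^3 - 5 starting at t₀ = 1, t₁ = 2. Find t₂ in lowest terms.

f(1) = -4, f(2) = 3. t₂ = 2 - 3·(2 - 1)/(3 - (-4)) = 11/7.

11/7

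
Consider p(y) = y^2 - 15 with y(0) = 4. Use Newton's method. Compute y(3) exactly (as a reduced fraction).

p'(y) = 2y.
p(4) = 1, p'(4) = 8, so y(1) = 4 - 1/8 = 31/8.
p(31/8) = 1/64, p'(31/8) = 31/4, so y(2) = (31/8) - (1/64)/(31/4) = 1921/496.
p(1921/496) = 1/246016, p'(1921/496) = 1921/248, so y(3) = (1921/496) - (1/246016)/(1921/248) = 7380481/1905632.

7380481/1905632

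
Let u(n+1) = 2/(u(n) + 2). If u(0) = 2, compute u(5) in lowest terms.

u(1) = 2/(2 + 2) = 1/2.
u(2) = 2/(1/2 + 2) = 4/5.
u(3) = 2/(4/5 + 2) = 5/7.
u(4) = 2/(5/7 + 2) = 14/19.
u(5) = 2/(14/19 + 2) = 19/26.

19/26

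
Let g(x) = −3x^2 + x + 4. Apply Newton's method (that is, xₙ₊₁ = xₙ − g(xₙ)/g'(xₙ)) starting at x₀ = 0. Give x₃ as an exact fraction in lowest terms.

g'(x) = −6x + 1.
g(0) = 4, g'(0) = 1, so x₁ = 0 − 4/1 = −4.
g(−4) = −48, g'(−4) = 25, so x₂ = (−4) − (−48)/25 = −52/25.
g(−52/25) = −6912/625, g'(−52/25) = 337/25, so x₃ = (−52/25) − (−6912/625)/(337/25) = −10612/8425.

−10612/8425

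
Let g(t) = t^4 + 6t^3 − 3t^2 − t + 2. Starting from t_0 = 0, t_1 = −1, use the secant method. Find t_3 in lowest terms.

−1602/3317

g(0) = 2, g(−1) = −5. t_2 = (−1) − (−5)·((−1) − 0)/((−5) − 2) = −2/7.
g(−1) = −5, g(−2/7) = 4580/2401. t_3 = (−2/7) − (4580/2401)·((−2/7) − (−1))/((4580/2401) − (−5)) = −1602/3317.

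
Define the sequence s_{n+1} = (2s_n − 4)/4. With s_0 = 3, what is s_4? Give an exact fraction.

s_1 = (2·3 − 4)/4 = 1/2.
s_2 = (2·(1/2) − 4)/4 = −3/4.
s_3 = (2·(−3/4) − 4)/4 = −11/8.
s_4 = (2·(−11/8) − 4)/4 = −27/16.

−27/16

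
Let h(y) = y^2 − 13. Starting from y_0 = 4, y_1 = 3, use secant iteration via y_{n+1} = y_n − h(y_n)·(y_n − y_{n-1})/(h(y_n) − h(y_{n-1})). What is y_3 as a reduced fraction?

83/23

h(4) = 3, h(3) = −4. y_2 = 3 − (−4)·(3 − 4)/((−4) − 3) = 25/7.
h(3) = −4, h(25/7) = −12/49. y_3 = (25/7) − (−12/49)·((25/7) − 3)/((−12/49) − (−4)) = 83/23.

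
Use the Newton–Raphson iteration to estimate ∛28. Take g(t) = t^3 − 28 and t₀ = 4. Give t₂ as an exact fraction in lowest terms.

g'(t) = 3t^2.
g(4) = 36, g'(4) = 48, so t₁ = 4 − 36/48 = 13/4.
g(13/4) = 405/64, g'(13/4) = 507/16, so t₂ = (13/4) − (405/64)/(507/16) = 1031/338.

1031/338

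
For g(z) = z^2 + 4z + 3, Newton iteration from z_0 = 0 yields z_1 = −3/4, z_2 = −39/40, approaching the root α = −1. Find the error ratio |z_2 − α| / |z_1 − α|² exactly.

z_1 − α = −3/4 − (−1) = −3/4 + 1 = 1/4, so |z_1 − α| = 1/4.
z_2 − α = −39/40 − (−1) = −39/40 + 1 = 1/40, so |z_2 − α| = 1/40.
|z_1 − α|² = 1/16.
Ratio = (1/40) / (1/16) = 2/5.

2/5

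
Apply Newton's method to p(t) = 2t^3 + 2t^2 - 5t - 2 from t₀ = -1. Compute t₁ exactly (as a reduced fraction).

0

p'(t) = 6t^2 + 4t - 5.
p(-1) = 3, p'(-1) = -3, so t₁ = (-1) - 3/(-3) = 0.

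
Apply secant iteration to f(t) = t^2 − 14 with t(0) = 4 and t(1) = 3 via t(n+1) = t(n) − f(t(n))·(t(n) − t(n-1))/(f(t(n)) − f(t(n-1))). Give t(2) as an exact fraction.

26/7

f(4) = 2, f(3) = −5. t(2) = 3 − (−5)·(3 − 4)/((−5) − 2) = 26/7.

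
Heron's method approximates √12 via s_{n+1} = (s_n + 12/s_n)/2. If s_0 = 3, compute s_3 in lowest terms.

s_1 = (3 + 12/3)/2 = 7/2.
s_2 = (7/2 + 12/(7/2))/2 = 97/28.
s_3 = (97/28 + 12/(97/28))/2 = 18817/5432.

18817/5432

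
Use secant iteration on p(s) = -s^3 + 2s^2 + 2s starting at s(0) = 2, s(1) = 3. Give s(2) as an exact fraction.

18/7

p(2) = 4, p(3) = -3. s(2) = 3 - (-3)·(3 - 2)/((-3) - 4) = 18/7.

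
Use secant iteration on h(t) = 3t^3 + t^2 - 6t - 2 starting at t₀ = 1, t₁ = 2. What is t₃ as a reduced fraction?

h(1) = -4, h(2) = 14. t₂ = 2 - 14·(2 - 1)/(14 - (-4)) = 11/9.
h(2) = 14, h(11/9) = -574/243. t₃ = (11/9) - (-574/243)·((11/9) - 2)/((-574/243) - 14) = 379/284.

379/284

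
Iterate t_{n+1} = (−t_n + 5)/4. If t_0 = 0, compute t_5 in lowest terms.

1025/1024

t_1 = (−0 + 5)/4 = 5/4.
t_2 = (−(5/4) + 5)/4 = 15/16.
t_3 = (−(15/16) + 5)/4 = 65/64.
t_4 = (−(65/64) + 5)/4 = 255/256.
t_5 = (−(255/256) + 5)/4 = 1025/1024.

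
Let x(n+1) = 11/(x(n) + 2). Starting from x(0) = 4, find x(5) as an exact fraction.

x(1) = 11/(4 + 2) = 11/6.
x(2) = 11/(11/6 + 2) = 66/23.
x(3) = 11/(66/23 + 2) = 253/112.
x(4) = 11/(253/112 + 2) = 1232/477.
x(5) = 11/(1232/477 + 2) = 5247/2186.

5247/2186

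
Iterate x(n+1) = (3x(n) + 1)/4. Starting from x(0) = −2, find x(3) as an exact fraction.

−17/64

x(1) = (3·(−2) + 1)/4 = −5/4.
x(2) = (3·(−5/4) + 1)/4 = −11/16.
x(3) = (3·(−11/16) + 1)/4 = −17/64.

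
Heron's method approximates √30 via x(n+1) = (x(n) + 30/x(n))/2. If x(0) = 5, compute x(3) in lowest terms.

116161/21208

x(1) = (5 + 30/5)/2 = 11/2.
x(2) = (11/2 + 30/(11/2))/2 = 241/44.
x(3) = (241/44 + 30/(241/44))/2 = 116161/21208.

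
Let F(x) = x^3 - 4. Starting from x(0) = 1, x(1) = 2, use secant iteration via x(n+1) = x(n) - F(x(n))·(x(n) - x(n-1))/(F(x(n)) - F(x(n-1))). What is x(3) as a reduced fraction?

169/109

F(1) = -3, F(2) = 4. x(2) = 2 - 4·(2 - 1)/(4 - (-3)) = 10/7.
F(2) = 4, F(10/7) = -372/343. x(3) = (10/7) - (-372/343)·((10/7) - 2)/((-372/343) - 4) = 169/109.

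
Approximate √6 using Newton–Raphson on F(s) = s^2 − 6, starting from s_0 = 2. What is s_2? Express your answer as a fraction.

F'(s) = 2s.
F(2) = −2, F'(2) = 4, so s_1 = 2 − (−2)/4 = 5/2.
F(5/2) = 1/4, F'(5/2) = 5, so s_2 = (5/2) − (1/4)/5 = 49/20.

49/20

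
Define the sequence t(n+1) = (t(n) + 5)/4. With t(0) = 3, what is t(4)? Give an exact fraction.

t(1) = (3 + 5)/4 = 2.
t(2) = (2 + 5)/4 = 7/4.
t(3) = ((7/4) + 5)/4 = 27/16.
t(4) = ((27/16) + 5)/4 = 107/64.

107/64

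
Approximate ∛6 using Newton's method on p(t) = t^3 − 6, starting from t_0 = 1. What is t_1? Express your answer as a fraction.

p'(t) = 3t^2.
p(1) = −5, p'(1) = 3, so t_1 = 1 − (−5)/3 = 8/3.

8/3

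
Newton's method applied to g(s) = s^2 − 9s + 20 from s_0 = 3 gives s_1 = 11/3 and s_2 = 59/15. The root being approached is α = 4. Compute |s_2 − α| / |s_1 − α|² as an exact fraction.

s_1 − α = 11/3 − 4 = −1/3, so |s_1 − α| = 1/3.
s_2 − α = 59/15 − 4 = −1/15, so |s_2 − α| = 1/15.
|s_1 − α|² = 1/9.
Ratio = (1/15) / (1/9) = 3/5.

3/5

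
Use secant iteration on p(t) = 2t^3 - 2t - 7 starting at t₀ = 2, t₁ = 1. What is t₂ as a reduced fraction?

p(2) = 5, p(1) = -7. t₂ = 1 - (-7)·(1 - 2)/((-7) - 5) = 19/12.

19/12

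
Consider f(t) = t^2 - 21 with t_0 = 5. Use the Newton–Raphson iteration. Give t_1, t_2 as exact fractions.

f'(t) = 2t.
f(5) = 4, f'(5) = 10, so t_1 = 5 - 4/10 = 23/5.
f(23/5) = 4/25, f'(23/5) = 46/5, so t_2 = (23/5) - (4/25)/(46/5) = 527/115.

t_1 = 23/5, t_2 = 527/115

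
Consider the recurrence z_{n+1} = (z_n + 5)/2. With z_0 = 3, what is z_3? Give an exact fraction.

z_1 = (3 + 5)/2 = 4.
z_2 = (4 + 5)/2 = 9/2.
z_3 = ((9/2) + 5)/2 = 19/4.

19/4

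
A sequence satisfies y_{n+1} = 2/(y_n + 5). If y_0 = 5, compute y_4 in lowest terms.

35/94

y_1 = 2/(5 + 5) = 1/5.
y_2 = 2/(1/5 + 5) = 5/13.
y_3 = 2/(5/13 + 5) = 13/35.
y_4 = 2/(13/35 + 5) = 35/94.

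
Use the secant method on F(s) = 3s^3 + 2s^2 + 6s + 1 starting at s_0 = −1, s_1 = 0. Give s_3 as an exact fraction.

F(−1) = −6, F(0) = 1. s_2 = 0 − 1·(0 − (−1))/(1 − (−6)) = −1/7.
F(0) = 1, F(−1/7) = 60/343. s_3 = (−1/7) − (60/343)·((−1/7) − 0)/((60/343) − 1) = −49/283.

−49/283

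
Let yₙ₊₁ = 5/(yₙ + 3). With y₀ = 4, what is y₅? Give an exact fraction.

y₁ = 5/(4 + 3) = 5/7.
y₂ = 5/(5/7 + 3) = 35/26.
y₃ = 5/(35/26 + 3) = 130/113.
y₄ = 5/(130/113 + 3) = 565/469.
y₅ = 5/(565/469 + 3) = 2345/1972.

2345/1972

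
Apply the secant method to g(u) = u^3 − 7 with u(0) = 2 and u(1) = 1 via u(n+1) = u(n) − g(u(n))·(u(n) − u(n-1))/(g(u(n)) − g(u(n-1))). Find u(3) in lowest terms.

201/103

g(2) = 1, g(1) = −6. u(2) = 1 − (−6)·(1 − 2)/((−6) − 1) = 13/7.
g(1) = −6, g(13/7) = −204/343. u(3) = (13/7) − (−204/343)·((13/7) − 1)/((−204/343) − (−6)) = 201/103.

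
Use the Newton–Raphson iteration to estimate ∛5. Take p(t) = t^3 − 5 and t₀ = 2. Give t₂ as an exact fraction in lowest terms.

503/294

p'(t) = 3t^2.
p(2) = 3, p'(2) = 12, so t₁ = 2 − 3/12 = 7/4.
p(7/4) = 23/64, p'(7/4) = 147/16, so t₂ = (7/4) − (23/64)/(147/16) = 503/294.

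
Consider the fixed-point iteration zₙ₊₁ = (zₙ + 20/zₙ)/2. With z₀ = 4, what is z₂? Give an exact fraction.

z₁ = (4 + 20/4)/2 = 9/2.
z₂ = (9/2 + 20/(9/2))/2 = 161/36.

161/36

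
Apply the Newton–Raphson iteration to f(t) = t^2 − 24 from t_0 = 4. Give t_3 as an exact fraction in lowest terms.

4801/980

f'(t) = 2t.
f(4) = −8, f'(4) = 8, so t_1 = 4 − (−8)/8 = 5.
f(5) = 1, f'(5) = 10, so t_2 = 5 − 1/10 = 49/10.
f(49/10) = 1/100, f'(49/10) = 49/5, so t_3 = (49/10) − (1/100)/(49/5) = 4801/980.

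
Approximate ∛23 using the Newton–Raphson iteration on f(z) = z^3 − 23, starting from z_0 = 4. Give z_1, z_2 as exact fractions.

f'(z) = 3z^2.
f(4) = 41, f'(4) = 48, so z_1 = 4 − 41/48 = 151/48.
f(151/48) = 899335/110592, f'(151/48) = 22801/768, so z_2 = (151/48) − (899335/110592)/(22801/768) = 4714759/1641672.

z_1 = 151/48, z_2 = 4714759/1641672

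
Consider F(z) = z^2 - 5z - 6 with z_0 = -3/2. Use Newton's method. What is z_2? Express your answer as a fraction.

-7233/7232

F'(z) = 2z - 5.
F(-3/2) = 15/4, F'(-3/2) = -8, so z_1 = (-3/2) - (15/4)/(-8) = -33/32.
F(-33/32) = 225/1024, F'(-33/32) = -113/16, so z_2 = (-33/32) - (225/1024)/(-113/16) = -7233/7232.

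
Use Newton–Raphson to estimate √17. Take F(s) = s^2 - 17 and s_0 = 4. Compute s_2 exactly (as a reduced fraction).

2177/528

F'(s) = 2s.
F(4) = -1, F'(4) = 8, so s_1 = 4 - (-1)/8 = 33/8.
F(33/8) = 1/64, F'(33/8) = 33/4, so s_2 = (33/8) - (1/64)/(33/4) = 2177/528.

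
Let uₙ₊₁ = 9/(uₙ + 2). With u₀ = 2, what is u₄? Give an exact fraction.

630/293

u₁ = 9/(2 + 2) = 9/4.
u₂ = 9/(9/4 + 2) = 36/17.
u₃ = 9/(36/17 + 2) = 153/70.
u₄ = 9/(153/70 + 2) = 630/293.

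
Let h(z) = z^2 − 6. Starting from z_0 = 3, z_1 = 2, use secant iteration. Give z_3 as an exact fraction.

27/11

h(3) = 3, h(2) = −2. z_2 = 2 − (−2)·(2 − 3)/((−2) − 3) = 12/5.
h(2) = −2, h(12/5) = −6/25. z_3 = (12/5) − (−6/25)·((12/5) − 2)/((−6/25) − (−2)) = 27/11.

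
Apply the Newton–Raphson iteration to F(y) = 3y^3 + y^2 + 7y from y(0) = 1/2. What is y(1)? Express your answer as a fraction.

4/41

F'(y) = 9y^2 + 2y + 7.
F(1/2) = 33/8, F'(1/2) = 41/4, so y(1) = (1/2) - (33/8)/(41/4) = 4/41.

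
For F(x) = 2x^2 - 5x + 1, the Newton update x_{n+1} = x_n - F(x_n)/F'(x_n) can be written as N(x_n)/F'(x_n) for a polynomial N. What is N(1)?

1

F'(x) = 4x - 5.
N(x) = x·F'(x) - F(x) = x·(4x - 5) - (2x^2 - 5x + 1) = 2x^2 - 1.
N(1) = 1.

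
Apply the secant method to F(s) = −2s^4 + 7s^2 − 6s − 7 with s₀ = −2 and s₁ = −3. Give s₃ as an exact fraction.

F(−2) = 1, F(−3) = −88. s₂ = (−3) − (−88)·((−3) − (−2))/((−88) − 1) = −179/89.
F(−3) = −88, F(−179/89) = 41266984/62742241. s₃ = (−179/89) − (41266984/62742241)·((−179/89) − (−3))/((41266984/62742241) − (−88)) = −15949535/7901398.

−15949535/7901398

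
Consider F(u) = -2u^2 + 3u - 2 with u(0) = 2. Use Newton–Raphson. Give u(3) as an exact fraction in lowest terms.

3082/2115

F'(u) = -4u + 3.
F(2) = -4, F'(2) = -5, so u(1) = 2 - (-4)/(-5) = 6/5.
F(6/5) = -32/25, F'(6/5) = -9/5, so u(2) = (6/5) - (-32/25)/(-9/5) = 22/45.
F(22/45) = -2048/2025, F'(22/45) = 47/45, so u(3) = (22/45) - (-2048/2025)/(47/45) = 3082/2115.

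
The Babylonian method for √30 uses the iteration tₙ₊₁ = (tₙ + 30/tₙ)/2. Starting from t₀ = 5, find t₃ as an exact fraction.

t₁ = (5 + 30/5)/2 = 11/2.
t₂ = (11/2 + 30/(11/2))/2 = 241/44.
t₃ = (241/44 + 30/(241/44))/2 = 116161/21208.

116161/21208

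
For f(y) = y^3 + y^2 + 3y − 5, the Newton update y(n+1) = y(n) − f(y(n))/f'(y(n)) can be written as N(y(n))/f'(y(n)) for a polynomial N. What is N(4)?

f'(y) = 3y^2 + 2y + 3.
N(y) = y·f'(y) − f(y) = y·(3y^2 + 2y + 3) − (y^3 + y^2 + 3y − 5) = 2y^3 + y^2 + 5.
N(4) = 149.

149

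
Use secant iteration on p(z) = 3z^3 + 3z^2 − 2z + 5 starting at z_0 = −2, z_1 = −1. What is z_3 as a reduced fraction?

p(−2) = −3, p(−1) = 7. z_2 = (−1) − 7·((−1) − (−2))/(7 − (−3)) = −17/10.
p(−1) = 7, p(−17/10) = 2331/1000. z_3 = (−17/10) − (2331/1000)·((−17/10) − (−1))/((2331/1000) − 7) = −1367/667.

−1367/667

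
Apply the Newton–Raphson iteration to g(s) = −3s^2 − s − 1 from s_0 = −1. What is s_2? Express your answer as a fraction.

g'(s) = −6s − 1.
g(−1) = −3, g'(−1) = 5, so s_1 = (−1) − (−3)/5 = −2/5.
g(−2/5) = −27/25, g'(−2/5) = 7/5, so s_2 = (−2/5) − (−27/25)/(7/5) = 13/35.

13/35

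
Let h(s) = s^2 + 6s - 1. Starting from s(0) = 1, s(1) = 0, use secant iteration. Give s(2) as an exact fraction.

1/7

h(1) = 6, h(0) = -1. s(2) = 0 - (-1)·(0 - 1)/((-1) - 6) = 1/7.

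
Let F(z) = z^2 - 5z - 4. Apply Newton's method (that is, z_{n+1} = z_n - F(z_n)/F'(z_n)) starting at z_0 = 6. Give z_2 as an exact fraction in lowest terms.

1796/315

F'(z) = 2z - 5.
F(6) = 2, F'(6) = 7, so z_1 = 6 - 2/7 = 40/7.
F(40/7) = 4/49, F'(40/7) = 45/7, so z_2 = (40/7) - (4/49)/(45/7) = 1796/315.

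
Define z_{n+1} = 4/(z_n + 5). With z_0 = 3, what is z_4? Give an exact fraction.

252/359

z_1 = 4/(3 + 5) = 1/2.
z_2 = 4/(1/2 + 5) = 8/11.
z_3 = 4/(8/11 + 5) = 44/63.
z_4 = 4/(44/63 + 5) = 252/359.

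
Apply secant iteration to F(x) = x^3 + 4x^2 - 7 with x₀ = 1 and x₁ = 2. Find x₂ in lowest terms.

F(1) = -2, F(2) = 17. x₂ = 2 - 17·(2 - 1)/(17 - (-2)) = 21/19.

21/19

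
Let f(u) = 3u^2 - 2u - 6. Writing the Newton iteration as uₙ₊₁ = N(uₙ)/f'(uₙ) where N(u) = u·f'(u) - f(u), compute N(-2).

18

f'(u) = 6u - 2.
N(u) = u·f'(u) - f(u) = u·(6u - 2) - (3u^2 - 2u - 6) = 3u^2 + 6.
N(-2) = 18.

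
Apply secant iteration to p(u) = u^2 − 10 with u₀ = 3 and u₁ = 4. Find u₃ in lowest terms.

p(3) = −1, p(4) = 6. u₂ = 4 − 6·(4 − 3)/(6 − (−1)) = 22/7.
p(4) = 6, p(22/7) = −6/49. u₃ = (22/7) − (−6/49)·((22/7) − 4)/((−6/49) − 6) = 79/25.

79/25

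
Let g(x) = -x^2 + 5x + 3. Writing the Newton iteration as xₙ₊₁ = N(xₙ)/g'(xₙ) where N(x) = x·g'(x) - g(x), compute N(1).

g'(x) = -2x + 5.
N(x) = x·g'(x) - g(x) = x·(-2x + 5) - (-x^2 + 5x + 3) = -x^2 - 3.
N(1) = -4.

-4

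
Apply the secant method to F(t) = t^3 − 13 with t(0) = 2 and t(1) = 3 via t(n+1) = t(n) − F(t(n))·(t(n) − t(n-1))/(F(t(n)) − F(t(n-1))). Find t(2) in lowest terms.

F(2) = −5, F(3) = 14. t(2) = 3 − 14·(3 − 2)/(14 − (−5)) = 43/19.

43/19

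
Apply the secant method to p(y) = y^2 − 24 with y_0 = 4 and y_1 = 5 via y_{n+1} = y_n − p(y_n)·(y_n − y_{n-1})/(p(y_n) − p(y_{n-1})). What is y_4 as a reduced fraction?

4801/980

p(4) = −8, p(5) = 1. y_2 = 5 − 1·(5 − 4)/(1 − (−8)) = 44/9.
p(5) = 1, p(44/9) = −8/81. y_3 = (44/9) − (−8/81)·((44/9) − 5)/((−8/81) − 1) = 436/89.
p(44/9) = −8/81, p(436/89) = −8/7921. y_4 = (436/89) − (−8/7921)·((436/89) − (44/9))/((−8/7921) − (−8/81)) = 4801/980.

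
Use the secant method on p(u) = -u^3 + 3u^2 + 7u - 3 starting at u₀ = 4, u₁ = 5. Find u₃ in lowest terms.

p(4) = 9, p(5) = -18. u₂ = 5 - (-18)·(5 - 4)/((-18) - 9) = 13/3.
p(5) = -18, p(13/3) = 62/27. u₃ = (13/3) - (62/27)·((13/3) - 5)/((62/27) - (-18)) = 604/137.

604/137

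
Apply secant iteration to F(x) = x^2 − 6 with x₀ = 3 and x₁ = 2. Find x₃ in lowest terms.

F(3) = 3, F(2) = −2. x₂ = 2 − (−2)·(2 − 3)/((−2) − 3) = 12/5.
F(2) = −2, F(12/5) = −6/25. x₃ = (12/5) − (−6/25)·((12/5) − 2)/((−6/25) − (−2)) = 27/11.

27/11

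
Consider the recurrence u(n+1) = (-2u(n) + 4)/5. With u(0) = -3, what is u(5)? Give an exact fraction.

76/125

u(1) = (-2·(-3) + 4)/5 = 2.
u(2) = (-2·2 + 4)/5 = 0.
u(3) = (-2·0 + 4)/5 = 4/5.
u(4) = (-2·(4/5) + 4)/5 = 12/25.
u(5) = (-2·(12/25) + 4)/5 = 76/125.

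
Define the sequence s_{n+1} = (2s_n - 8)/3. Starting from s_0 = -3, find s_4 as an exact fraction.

s_1 = (2·(-3) - 8)/3 = -14/3.
s_2 = (2·(-14/3) - 8)/3 = -52/9.
s_3 = (2·(-52/9) - 8)/3 = -176/27.
s_4 = (2·(-176/27) - 8)/3 = -568/81.

-568/81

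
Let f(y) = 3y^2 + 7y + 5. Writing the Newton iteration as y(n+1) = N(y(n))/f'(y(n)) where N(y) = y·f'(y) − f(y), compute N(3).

f'(y) = 6y + 7.
N(y) = y·f'(y) − f(y) = y·(6y + 7) − (3y^2 + 7y + 5) = 3y^2 − 5.
N(3) = 22.

22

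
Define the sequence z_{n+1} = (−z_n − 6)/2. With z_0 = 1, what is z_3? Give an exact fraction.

−19/8

z_1 = (−1 − 6)/2 = −7/2.
z_2 = (−(−7/2) − 6)/2 = −5/4.
z_3 = (−(−5/4) − 6)/2 = −19/8.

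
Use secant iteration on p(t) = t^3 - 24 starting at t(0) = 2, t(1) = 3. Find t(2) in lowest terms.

54/19

p(2) = -16, p(3) = 3. t(2) = 3 - 3·(3 - 2)/(3 - (-16)) = 54/19.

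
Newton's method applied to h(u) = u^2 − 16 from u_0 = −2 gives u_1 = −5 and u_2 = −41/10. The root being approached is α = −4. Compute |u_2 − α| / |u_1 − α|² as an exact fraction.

1/10

u_1 − α = −5 − (−4) = −5 + 4 = −1, so |u_1 − α| = 1.
u_2 − α = −41/10 − (−4) = −41/10 + 4 = −1/10, so |u_2 − α| = 1/10.
|u_1 − α|² = 1.
Ratio = (1/10) / 1 = 1/10.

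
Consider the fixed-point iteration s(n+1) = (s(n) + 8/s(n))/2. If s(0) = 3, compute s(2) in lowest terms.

s(1) = (3 + 8/3)/2 = 17/6.
s(2) = (17/6 + 8/(17/6))/2 = 577/204.

577/204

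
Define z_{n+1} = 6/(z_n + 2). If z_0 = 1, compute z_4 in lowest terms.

z_1 = 6/(1 + 2) = 2.
z_2 = 6/(2 + 2) = 3/2.
z_3 = 6/(3/2 + 2) = 12/7.
z_4 = 6/(12/7 + 2) = 21/13.

21/13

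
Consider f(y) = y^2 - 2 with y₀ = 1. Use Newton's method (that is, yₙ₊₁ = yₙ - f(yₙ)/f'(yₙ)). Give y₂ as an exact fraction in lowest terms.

f'(y) = 2y.
f(1) = -1, f'(1) = 2, so y₁ = 1 - (-1)/2 = 3/2.
f(3/2) = 1/4, f'(3/2) = 3, so y₂ = (3/2) - (1/4)/3 = 17/12.

17/12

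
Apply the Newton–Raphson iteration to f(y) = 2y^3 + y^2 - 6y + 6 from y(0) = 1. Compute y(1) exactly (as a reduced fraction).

f'(y) = 6y^2 + 2y - 6.
f(1) = 3, f'(1) = 2, so y(1) = 1 - 3/2 = -1/2.

-1/2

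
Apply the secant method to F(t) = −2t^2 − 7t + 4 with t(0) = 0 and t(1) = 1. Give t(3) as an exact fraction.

F(0) = 4, F(1) = −5. t(2) = 1 − (−5)·(1 − 0)/((−5) − 4) = 4/9.
F(1) = −5, F(4/9) = 40/81. t(3) = (4/9) − (40/81)·((4/9) − 1)/((40/81) − (−5)) = 44/89.

44/89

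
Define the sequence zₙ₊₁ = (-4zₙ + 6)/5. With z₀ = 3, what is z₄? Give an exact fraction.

z₁ = (-4·3 + 6)/5 = -6/5.
z₂ = (-4·(-6/5) + 6)/5 = 54/25.
z₃ = (-4·(54/25) + 6)/5 = -66/125.
z₄ = (-4·(-66/125) + 6)/5 = 1014/625.

1014/625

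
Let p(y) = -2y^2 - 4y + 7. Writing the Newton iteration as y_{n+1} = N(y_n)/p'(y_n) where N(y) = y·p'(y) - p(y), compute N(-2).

-15

p'(y) = -4y - 4.
N(y) = y·p'(y) - p(y) = y·(-4y - 4) - (-2y^2 - 4y + 7) = -2y^2 - 7.
N(-2) = -15.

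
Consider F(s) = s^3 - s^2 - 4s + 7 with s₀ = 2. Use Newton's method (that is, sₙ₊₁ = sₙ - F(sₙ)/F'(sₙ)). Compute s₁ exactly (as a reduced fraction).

5/4

F'(s) = 3s^2 - 2s - 4.
F(2) = 3, F'(2) = 4, so s₁ = 2 - 3/4 = 5/4.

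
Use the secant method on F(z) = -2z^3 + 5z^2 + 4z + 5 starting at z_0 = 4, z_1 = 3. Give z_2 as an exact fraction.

F(4) = -27, F(3) = 8. z_2 = 3 - 8·(3 - 4)/(8 - (-27)) = 113/35.

113/35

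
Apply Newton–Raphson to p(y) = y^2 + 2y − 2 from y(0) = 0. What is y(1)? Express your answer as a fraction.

1

p'(y) = 2y + 2.
p(0) = −2, p'(0) = 2, so y(1) = 0 − (−2)/2 = 1.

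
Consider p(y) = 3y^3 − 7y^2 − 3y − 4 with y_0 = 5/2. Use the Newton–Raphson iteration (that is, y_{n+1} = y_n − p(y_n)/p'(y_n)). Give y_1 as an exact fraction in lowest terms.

p'(y) = 9y^2 − 14y − 3.
p(5/2) = −67/8, p'(5/2) = 73/4, so y_1 = (5/2) − (−67/8)/(73/4) = 216/73.

216/73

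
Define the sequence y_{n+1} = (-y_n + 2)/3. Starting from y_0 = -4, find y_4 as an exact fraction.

4/9

y_1 = (-(-4) + 2)/3 = 2.
y_2 = (-2 + 2)/3 = 0.
y_3 = (-0 + 2)/3 = 2/3.
y_4 = (-(2/3) + 2)/3 = 4/9.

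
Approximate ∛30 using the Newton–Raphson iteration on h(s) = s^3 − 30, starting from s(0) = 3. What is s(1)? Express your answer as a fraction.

h'(s) = 3s^2.
h(3) = −3, h'(3) = 27, so s(1) = 3 − (−3)/27 = 28/9.

28/9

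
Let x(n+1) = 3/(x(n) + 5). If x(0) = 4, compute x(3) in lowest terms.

48/89

x(1) = 3/(4 + 5) = 1/3.
x(2) = 3/(1/3 + 5) = 9/16.
x(3) = 3/(9/16 + 5) = 48/89.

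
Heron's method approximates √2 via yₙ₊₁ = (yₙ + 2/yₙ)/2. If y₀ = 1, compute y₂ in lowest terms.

y₁ = (1 + 2/1)/2 = 3/2.
y₂ = (3/2 + 2/(3/2))/2 = 17/12.

17/12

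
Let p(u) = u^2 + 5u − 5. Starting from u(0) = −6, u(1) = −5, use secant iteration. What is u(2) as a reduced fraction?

p(−6) = 1, p(−5) = −5. u(2) = (−5) − (−5)·((−5) − (−6))/((−5) − 1) = −35/6.

−35/6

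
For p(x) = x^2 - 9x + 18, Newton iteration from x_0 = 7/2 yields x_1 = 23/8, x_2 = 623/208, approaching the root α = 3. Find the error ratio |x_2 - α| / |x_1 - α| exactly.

x_1 - α = 23/8 - 3 = -1/8, so |x_1 - α| = 1/8.
x_2 - α = 623/208 - 3 = -1/208, so |x_2 - α| = 1/208.
Ratio = (1/208) / (1/8) = 1/26.

1/26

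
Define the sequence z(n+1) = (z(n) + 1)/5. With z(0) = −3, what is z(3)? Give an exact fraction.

z(1) = ((−3) + 1)/5 = −2/5.
z(2) = ((−2/5) + 1)/5 = 3/25.
z(3) = ((3/25) + 1)/5 = 28/125.

28/125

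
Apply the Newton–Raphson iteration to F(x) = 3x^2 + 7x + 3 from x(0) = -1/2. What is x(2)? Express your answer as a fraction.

-525/928

F'(x) = 6x + 7.
F(-1/2) = 1/4, F'(-1/2) = 4, so x(1) = (-1/2) - (1/4)/4 = -9/16.
F(-9/16) = 3/256, F'(-9/16) = 29/8, so x(2) = (-9/16) - (3/256)/(29/8) = -525/928.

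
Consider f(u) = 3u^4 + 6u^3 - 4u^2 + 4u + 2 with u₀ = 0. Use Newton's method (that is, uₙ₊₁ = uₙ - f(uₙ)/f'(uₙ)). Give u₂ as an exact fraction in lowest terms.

-63/176

f'(u) = 12u^3 + 18u^2 - 8u + 4.
f(0) = 2, f'(0) = 4, so u₁ = 0 - 2/4 = -1/2.
f(-1/2) = -25/16, f'(-1/2) = 11, so u₂ = (-1/2) - (-25/16)/11 = -63/176.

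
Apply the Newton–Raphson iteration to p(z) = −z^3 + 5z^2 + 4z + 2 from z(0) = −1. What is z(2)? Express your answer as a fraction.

83/1809

p'(z) = −3z^2 + 10z + 4.
p(−1) = 4, p'(−1) = −9, so z(1) = (−1) − 4/(−9) = −5/9.
p(−5/9) = 1088/729, p'(−5/9) = −67/27, so z(2) = (−5/9) − (1088/729)/(−67/27) = 83/1809.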